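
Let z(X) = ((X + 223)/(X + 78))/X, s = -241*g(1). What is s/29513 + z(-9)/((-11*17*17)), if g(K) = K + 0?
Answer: -42677867/5296668597 ≈ -0.0080575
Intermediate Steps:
g(K) = K
s = -241 (s = -241*1 = -241)
z(X) = (223 + X)/(X*(78 + X)) (z(X) = ((223 + X)/(78 + X))/X = (223 + X)/(X*(78 + X)))
s/29513 + z(-9)/((-11*17*17)) = -241/29513 + ((223 - 9)/((-9)*(78 - 9)))/((-11*17*17)) = -241*1/29513 + (-⅑*214/69)/((-187*17)) = -241/29513 - ⅑*1/69*214/(-3179) = -241/29513 - 214/621*(-1/3179) = -241/29513 + 214/1974159 = -42677867/5296668597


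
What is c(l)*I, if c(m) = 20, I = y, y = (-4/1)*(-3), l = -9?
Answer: 240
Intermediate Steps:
y = 12 (y = (1*(-4))*(-3) = -4*(-3) = 12)
I = 12
c(l)*I = 20*12 = 240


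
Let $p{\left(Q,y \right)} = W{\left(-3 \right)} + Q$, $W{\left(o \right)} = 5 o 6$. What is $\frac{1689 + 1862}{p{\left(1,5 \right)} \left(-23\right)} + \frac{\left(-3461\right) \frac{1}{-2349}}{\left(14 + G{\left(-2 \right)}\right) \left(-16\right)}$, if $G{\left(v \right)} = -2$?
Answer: $\frac{1594444741}{923213376} \approx 1.7271$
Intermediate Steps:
$W{\left(o \right)} = 30 o$
$p{\left(Q,y \right)} = -90 + Q$ ($p{\left(Q,y \right)} = 30 \left(-3\right) + Q = -90 + Q$)
$\frac{1689 + 1862}{p{\left(1,5 \right)} \left(-23\right)} + \frac{\left(-3461\right) \frac{1}{-2349}}{\left(14 + G{\left(-2 \right)}\right) \left(-16\right)} = \frac{1689 + 1862}{\left(-90 + 1\right) \left(-23\right)} + \frac{\left(-3461\right) \frac{1}{-2349}}{\left(14 - 2\right) \left(-16\right)} = \frac{3551}{\left(-89\right) \left(-23\right)} + \frac{\left(-3461\right) \left(- \frac{1}{2349}\right)}{12 \left(-16\right)} = \frac{3551}{2047} + \frac{3461}{2349 \left(-192\right)} = 3551 \cdot \frac{1}{2047} + \frac{3461}{2349} \left(- \frac{1}{192}\right) = \frac{3551}{2047} - \frac{3461}{451008} = \frac{1594444741}{923213376}$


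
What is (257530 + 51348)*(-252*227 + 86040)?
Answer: 8906806008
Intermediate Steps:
(257530 + 51348)*(-252*227 + 86040) = 308878*(-57204 + 86040) = 308878*28836 = 8906806008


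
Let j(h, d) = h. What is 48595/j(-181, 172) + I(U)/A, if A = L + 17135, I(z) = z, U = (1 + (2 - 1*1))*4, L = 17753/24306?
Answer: -20239833961397/75386692403 ≈ -268.48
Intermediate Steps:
L = 17753/24306 (L = 17753*(1/24306) = 17753/24306 ≈ 0.73040)
U = 8 (U = (1 + (2 - 1))*4 = (1 + 1)*4 = 2*4 = 8)
A = 416501063/24306 (A = 17753/24306 + 17135 = 416501063/24306 ≈ 17136.)
48595/j(-181, 172) + I(U)/A = 48595/(-181) + 8/(416501063/24306) = 48595*(-1/181) + 8*(24306/416501063) = -48595/181 + 194448/416501063 = -20239833961397/75386692403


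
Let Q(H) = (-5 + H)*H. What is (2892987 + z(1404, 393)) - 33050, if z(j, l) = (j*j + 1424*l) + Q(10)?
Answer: 5390835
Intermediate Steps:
Q(H) = H*(-5 + H)
z(j, l) = 50 + j² + 1424*l (z(j, l) = (j*j + 1424*l) + 10*(-5 + 10) = (j² + 1424*l) + 10*5 = (j² + 1424*l) + 50 = 50 + j² + 1424*l)
(2892987 + z(1404, 393)) - 33050 = (2892987 + (50 + 1404² + 1424*393)) - 33050 = (2892987 + (50 + 1971216 + 559632)) - 33050 = (2892987 + 2530898) - 33050 = 5423885 - 33050 = 5390835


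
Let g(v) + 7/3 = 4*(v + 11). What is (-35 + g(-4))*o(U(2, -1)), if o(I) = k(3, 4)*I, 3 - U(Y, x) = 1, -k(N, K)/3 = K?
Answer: 224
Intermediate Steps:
k(N, K) = -3*K
U(Y, x) = 2 (U(Y, x) = 3 - 1*1 = 3 - 1 = 2)
g(v) = 125/3 + 4*v (g(v) = -7/3 + 4*(v + 11) = -7/3 + 4*(11 + v) = -7/3 + (44 + 4*v) = 125/3 + 4*v)
o(I) = -12*I (o(I) = (-3*4)*I = -12*I)
(-35 + g(-4))*o(U(2, -1)) = (-35 + (125/3 + 4*(-4)))*(-12*2) = (-35 + (125/3 - 16))*(-24) = (-35 + 77/3)*(-24) = -28/3*(-24) = 224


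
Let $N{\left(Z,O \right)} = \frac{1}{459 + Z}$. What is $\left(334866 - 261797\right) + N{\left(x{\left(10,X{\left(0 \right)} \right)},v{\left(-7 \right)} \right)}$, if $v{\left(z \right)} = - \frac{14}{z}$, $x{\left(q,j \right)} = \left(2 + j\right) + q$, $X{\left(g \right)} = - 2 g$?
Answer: $\frac{34415500}{471} \approx 73069.0$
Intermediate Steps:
$x{\left(q,j \right)} = 2 + j + q$
$\left(334866 - 261797\right) + N{\left(x{\left(10,X{\left(0 \right)} \right)},v{\left(-7 \right)} \right)} = \left(334866 - 261797\right) + \frac{1}{459 + \left(2 - 0 + 10\right)} = 73069 + \frac{1}{459 + \left(2 + 0 + 10\right)} = 73069 + \frac{1}{459 + 12} = 73069 + \frac{1}{471} = \frac{34415500}{471}$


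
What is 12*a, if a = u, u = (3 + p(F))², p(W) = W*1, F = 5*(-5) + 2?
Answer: 4800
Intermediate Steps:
F = -23 (F = -25 + 2 = -23)
p(W) = W
u = 400 (u = (3 - 23)² = (-20)² = 400)
a = 400
12*a = 12*400 = 4800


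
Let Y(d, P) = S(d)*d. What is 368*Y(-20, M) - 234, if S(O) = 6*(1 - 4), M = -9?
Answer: 132246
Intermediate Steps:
S(O) = -18 (S(O) = 6*(-3) = -18)
Y(d, P) = -18*d
368*Y(-20, M) - 234 = 368*(-18*(-20)) - 234 = 368*360 - 234 = 132480 - 234 = 132246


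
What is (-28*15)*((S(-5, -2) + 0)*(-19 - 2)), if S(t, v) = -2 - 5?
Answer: -61740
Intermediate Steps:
S(t, v) = -7
(-28*15)*((S(-5, -2) + 0)*(-19 - 2)) = (-28*15)*((-7 + 0)*(-19 - 2)) = -(-2940)*(-21) = -420*147 = -61740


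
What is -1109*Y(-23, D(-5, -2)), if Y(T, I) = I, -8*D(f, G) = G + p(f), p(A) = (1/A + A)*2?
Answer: -34379/20 ≈ -1718.9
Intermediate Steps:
p(A) = 2*A + 2/A (p(A) = (1/A + A)*2 = (A + 1/A)*2 = 2*A + 2/A)
D(f, G) = -f/4 - 1/(4*f) - G/8 (D(f, G) = -(G + (2*f + 2/f))/8 = -(G + 2*f + 2/f)/8 = -f/4 - 1/(4*f) - G/8)
-1109*Y(-23, D(-5, -2)) = -1109*(-1/4*(-5) - 1/4/(-5) - 1/8*(-2)) = -1109*(5/4 - 1/4*(-1/5) + 1/4) = -1109*(5/4 + 1/20 + 1/4) = -1109*31/20 = -34379/20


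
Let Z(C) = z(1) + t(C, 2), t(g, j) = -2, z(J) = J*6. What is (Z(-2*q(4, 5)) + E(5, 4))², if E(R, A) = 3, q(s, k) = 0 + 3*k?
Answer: 49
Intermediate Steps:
z(J) = 6*J
q(s, k) = 3*k
Z(C) = 4 (Z(C) = 6*1 - 2 = 6 - 2 = 4)
(Z(-2*q(4, 5)) + E(5, 4))² = (4 + 3)² = 7² = 49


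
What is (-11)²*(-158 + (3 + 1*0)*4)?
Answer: -17666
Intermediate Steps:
(-11)²*(-158 + (3 + 1*0)*4) = 121*(-158 + (3 + 0)*4) = 121*(-158 + 3*4) = 121*(-158 + 12) = 121*(-146) = -17666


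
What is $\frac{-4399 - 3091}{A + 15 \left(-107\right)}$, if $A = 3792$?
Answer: $- \frac{7490}{2187} \approx -3.4248$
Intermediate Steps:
$\frac{-4399 - 3091}{A + 15 \left(-107\right)} = \frac{-4399 - 3091}{3792 + 15 \left(-107\right)} = - \frac{7490}{3792 - 1605} = - \frac{7490}{2187}$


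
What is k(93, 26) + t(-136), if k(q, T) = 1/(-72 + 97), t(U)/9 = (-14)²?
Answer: 44101/25 ≈ 1764.0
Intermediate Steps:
t(U) = 1764 (t(U) = 9*(-14)² = 9*196 = 1764)
k(q, T) = 1/25
k(93, 26) + t(-136) = 1/25 + 1764 = 44101/25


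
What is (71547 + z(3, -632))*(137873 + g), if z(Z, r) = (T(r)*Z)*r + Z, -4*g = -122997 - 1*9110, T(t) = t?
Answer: 434024524689/2 ≈ 2.1701e+11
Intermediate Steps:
g = 132107/4 (g = -(-122997 - 1*9110)/4 = -(-122997 - 9110)/4 = -¼*(-132107) = 132107/4 ≈ 33027.)
z(Z, r) = Z + Z*r² (z(Z, r) = (r*Z)*r + Z = (Z*r)*r + Z = Z*r² + Z = Z + Z*r²)
(71547 + z(3, -632))*(137873 + g) = (71547 + 3*(1 + (-632)²))*(137873 + 132107/4) = (71547 + 3*(1 + 399424))*(683599/4) = (71547 + 3*399425)*(683599/4) = (71547 + 1198275)*(683599/4) = 1269822*(683599/4) = 434024524689/2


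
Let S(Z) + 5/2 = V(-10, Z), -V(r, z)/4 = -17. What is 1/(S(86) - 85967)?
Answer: -2/171803 ≈ -1.1641e-5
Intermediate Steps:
V(r, z) = 68 (V(r, z) = -4*(-17) = 68)
S(Z) = 131/2 (S(Z) = -5/2 + 68 = 131/2)
1/(S(86) - 85967) = 1/(131/2 - 85967) = 1/(-171803/2) = -2/171803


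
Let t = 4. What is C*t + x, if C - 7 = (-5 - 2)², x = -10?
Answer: 214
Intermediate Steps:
C = 56 (C = 7 + (-5 - 2)² = 7 + (-7)² = 7 + 49 = 56)
C*t + x = 56*4 - 10 = 224 - 10 = 214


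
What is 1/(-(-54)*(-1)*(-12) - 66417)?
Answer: -1/65769 ≈ -1.5205e-5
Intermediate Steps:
1/(-(-54)*(-1)*(-12) - 66417) = 1/(-27*2*(-12) - 66417) = 1/(-54*(-12) - 66417) = 1/(648 - 66417) = 1/(-65769) = -1/65769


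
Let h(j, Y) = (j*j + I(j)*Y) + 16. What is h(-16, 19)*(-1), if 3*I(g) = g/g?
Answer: -835/3 ≈ -278.33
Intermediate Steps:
I(g) = ⅓ (I(g) = (g/g)/3 = (⅓)*1 = ⅓)
h(j, Y) = 16 + j² + Y/3 (h(j, Y) = (j*j + Y/3) + 16 = (j² + Y/3) + 16 = 16 + j² + Y/3)
h(-16, 19)*(-1) = (16 + (-16)² + (⅓)*19)*(-1) = (16 + 256 + 19/3)*(-1) = (835/3)*(-1) = -835/3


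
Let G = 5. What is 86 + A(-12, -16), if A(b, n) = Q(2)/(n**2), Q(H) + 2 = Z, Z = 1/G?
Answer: 110071/1280 ≈ 85.993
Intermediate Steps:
Z = 1/5 ≈ 0.20000
Q(H) = -9/5 (Q(H) = -2 + 1/5 = -9/5)
A(b, n) = -9/(5*n**2)
86 + A(-12, -16) = 86 - 9/5/(-16)**2 = 86 - 9/5*1/256 = 86 - 9/1280 = 110071/1280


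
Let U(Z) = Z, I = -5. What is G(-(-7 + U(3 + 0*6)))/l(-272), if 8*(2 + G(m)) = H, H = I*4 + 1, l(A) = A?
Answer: 35/2176 ≈ 0.016085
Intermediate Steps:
H = -19 (H = -5*4 + 1 = -20 + 1 = -19)
G(m) = -35/8 (G(m) = -2 + (1/8)*(-19) = -2 - 19/8 = -35/8)
G(-(-7 + U(3 + 0*6)))/l(-272) = -35/8/(-272) = -35/8*(-1/272) = 35/2176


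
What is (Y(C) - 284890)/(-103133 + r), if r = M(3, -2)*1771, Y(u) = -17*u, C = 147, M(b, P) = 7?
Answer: 287389/90736 ≈ 3.1673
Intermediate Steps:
r = 12397 (r = 7*1771 = 12397)
(Y(C) - 284890)/(-103133 + r) = (-17*147 - 284890)/(-103133 + 12397) = (-2499 - 284890)/(-90736) = -287389*(-1/90736) = 287389/90736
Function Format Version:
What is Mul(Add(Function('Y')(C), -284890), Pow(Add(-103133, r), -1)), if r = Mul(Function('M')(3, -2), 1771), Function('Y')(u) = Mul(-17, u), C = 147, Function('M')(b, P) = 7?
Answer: Rational(287389, 90736) ≈ 3.1673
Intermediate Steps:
r = 12397 (r = Mul(7, 1771) = 12397)
Mul(Add(Function('Y')(C), -284890), Pow(Add(-103133, r), -1)) = Mul(Add(Mul(-17, 147), -284890), Pow(Add(-103133, 12397), -1)) = Mul(Add(-2499, -284890), Pow(-90736, -1)) = Mul(-287389, Rational(-1, 90736)) = Rational(287389, 90736)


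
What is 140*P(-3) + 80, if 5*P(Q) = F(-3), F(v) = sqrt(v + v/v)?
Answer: 80 + 28*I*sqrt(2) ≈ 80.0 + 39.598*I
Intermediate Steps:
F(v) = sqrt(1 + v) (F(v) = sqrt(v + 1) = sqrt(1 + v))
P(Q) = I*sqrt(2)/5 (P(Q) = sqrt(1 - 3)/5 = sqrt(-2)/5 = (I*sqrt(2))/5 = I*sqrt(2)/5)
140*P(-3) + 80 = 140*(I*sqrt(2)/5) + 80 = 28*I*sqrt(2) + 80 = 80 + 28*I*sqrt(2)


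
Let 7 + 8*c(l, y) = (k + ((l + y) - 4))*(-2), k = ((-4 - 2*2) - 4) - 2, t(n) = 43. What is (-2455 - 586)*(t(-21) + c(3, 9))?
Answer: -1061309/8 ≈ -1.3266e+5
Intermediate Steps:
k = -14 (k = ((-4 - 4) - 4) - 2 = (-8 - 4) - 2 = -12 - 2 = -14)
c(l, y) = 29/8 - l/4 - y/4 (c(l, y) = -7/8 + ((-14 + ((l + y) - 4))*(-2))/8 = -7/8 + ((-14 + (-4 + l + y))*(-2))/8 = -7/8 + ((-18 + l + y)*(-2))/8 = -7/8 + (36 - 2*l - 2*y)/8 = -7/8 + (9/2 - l/4 - y/4) = 29/8 - l/4 - y/4)
(-2455 - 586)*(t(-21) + c(3, 9)) = (-2455 - 586)*(43 + (29/8 - ¼*3 - ¼*9)) = -3041*(43 + (29/8 - ¾ - 9/4)) = -3041*(43 + 5/8) = -3041*349/8 = -1061309/8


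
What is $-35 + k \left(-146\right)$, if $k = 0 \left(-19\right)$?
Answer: $-35$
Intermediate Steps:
$k = 0$
$-35 + k \left(-146\right) = -35 + 0 \left(-146\right) = -35 + 0 = -35$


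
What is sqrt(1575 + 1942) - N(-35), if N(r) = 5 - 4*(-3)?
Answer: -17 + sqrt(3517) ≈ 42.304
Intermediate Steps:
N(r) = 17 (N(r) = 5 + 12 = 17)
sqrt(1575 + 1942) - N(-35) = sqrt(1575 + 1942) - 1*17 = sqrt(3517) - 17 = -17 + sqrt(3517)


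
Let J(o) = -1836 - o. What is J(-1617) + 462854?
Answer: 462635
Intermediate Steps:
J(-1617) + 462854 = (-1836 - 1*(-1617)) + 462854 = (-1836 + 1617) + 462854 = -219 + 462854 = 462635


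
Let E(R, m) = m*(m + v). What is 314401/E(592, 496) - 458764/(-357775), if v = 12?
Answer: 228078665327/90147851200 ≈ 2.5301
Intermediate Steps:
E(R, m) = m*(12 + m) (E(R, m) = m*(m + 12) = m*(12 + m))
314401/E(592, 496) - 458764/(-357775) = 314401/((496*(12 + 496))) - 458764/(-357775) = 314401/((496*508)) - 458764*(-1/357775) = 314401/251968 + 458764/357775 = 228078665327/90147851200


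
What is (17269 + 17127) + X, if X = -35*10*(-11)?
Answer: 38246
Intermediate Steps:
X = 3850 (X = -350*(-11) = 3850)
(17269 + 17127) + X = (17269 + 17127) + 3850 = 34396 + 3850 = 38246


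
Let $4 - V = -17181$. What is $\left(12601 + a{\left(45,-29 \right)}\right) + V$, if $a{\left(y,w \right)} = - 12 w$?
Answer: $30134$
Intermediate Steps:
$V = 17185$ ($V = 4 - -17181 = 4 + 17181 = 17185$)
$\left(12601 + a{\left(45,-29 \right)}\right) + V = \left(12601 - -348\right) + 17185 = \left(12601 + 348\right) + 17185 = 12949 + 17185 = 30134$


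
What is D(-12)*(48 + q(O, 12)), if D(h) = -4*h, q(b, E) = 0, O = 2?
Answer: 2304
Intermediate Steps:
D(-12)*(48 + q(O, 12)) = (-4*(-12))*(48 + 0) = 48*48 = 2304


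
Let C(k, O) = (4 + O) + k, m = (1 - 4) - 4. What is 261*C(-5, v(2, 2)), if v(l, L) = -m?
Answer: 1566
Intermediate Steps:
m = -7 (m = -3 - 4 = -7)
v(l, L) = 7 (v(l, L) = -1*(-7) = 7)
C(k, O) = 4 + O + k
261*C(-5, v(2, 2)) = 261*(4 + 7 - 5) = 261*6 = 1566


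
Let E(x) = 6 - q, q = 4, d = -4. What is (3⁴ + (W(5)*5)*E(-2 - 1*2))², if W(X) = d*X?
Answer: 14161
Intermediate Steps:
E(x) = 2 (E(x) = 6 - 1*4 = 6 - 4 = 2)
W(X) = -4*X
(3⁴ + (W(5)*5)*E(-2 - 1*2))² = (3⁴ + (-4*5*5)*2)² = (81 - 20*5*2)² = (81 - 100*2)² = (81 - 200)² = (-119)² = 14161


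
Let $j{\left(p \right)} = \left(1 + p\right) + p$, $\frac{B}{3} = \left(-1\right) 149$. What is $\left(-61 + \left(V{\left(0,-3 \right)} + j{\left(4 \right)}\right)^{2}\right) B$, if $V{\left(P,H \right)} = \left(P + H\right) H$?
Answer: $-117561$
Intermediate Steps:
$B = -447$ ($B = 3 \left(\left(-1\right) 149\right) = 3 \left(-149\right) = -447$)
$j{\left(p \right)} = 1 + 2 p$
$V{\left(P,H \right)} = H \left(H + P\right)$ ($V{\left(P,H \right)} = \left(H + P\right) H = H \left(H + P\right)$)
$\left(-61 + \left(V{\left(0,-3 \right)} + j{\left(4 \right)}\right)^{2}\right) B = \left(-61 + \left(- 3 \left(-3 + 0\right) + \left(1 + 2 \cdot 4\right)\right)^{2}\right) \left(-447\right) = \left(-61 + \left(\left(-3\right) \left(-3\right) + \left(1 + 8\right)\right)^{2}\right) \left(-447\right) = \left(-61 + \left(9 + 9\right)^{2}\right) \left(-447\right) = \left(-61 + 18^{2}\right) \left(-447\right) = \left(-61 + 324\right) \left(-447\right) = 263 \left(-447\right) = -117561$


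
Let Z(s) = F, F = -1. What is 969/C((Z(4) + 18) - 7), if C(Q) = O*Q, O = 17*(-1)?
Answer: -57/10 ≈ -5.7000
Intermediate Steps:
Z(s) = -1
O = -17
C(Q) = -17*Q
969/C((Z(4) + 18) - 7) = 969/((-17*((-1 + 18) - 7))) = 969/((-17*(17 - 7))) = 969/((-17*10)) = 969/(-170) = 969*(-1/170) = -57/10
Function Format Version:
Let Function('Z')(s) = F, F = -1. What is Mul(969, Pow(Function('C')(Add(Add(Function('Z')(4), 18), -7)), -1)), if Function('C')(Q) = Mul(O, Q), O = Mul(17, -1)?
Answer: Rational(-57, 10) ≈ -5.7000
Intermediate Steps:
Function('Z')(s) = -1
O = -17
Function('C')(Q) = Mul(-17, Q)
Mul(969, Pow(Function('C')(Add(Add(Function('Z')(4), 18), -7)), -1)) = Mul(969, Pow(Mul(-17, Add(Add(-1, 18), -7)), -1)) = Mul(969, Pow(Mul(-17, Add(17, -7)), -1)) = Mul(969, Pow(Mul(-17, 10), -1)) = Mul(969, Pow(-170, -1)) = Mul(969, Rational(-1, 170)) = Rational(-57, 10)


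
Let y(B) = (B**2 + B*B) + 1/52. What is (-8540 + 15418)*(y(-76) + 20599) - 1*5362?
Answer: 5749363055/26 ≈ 2.2113e+8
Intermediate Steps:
y(B) = 1/52 + 2*B**2 (y(B) = (B**2 + B**2) + 1/52 = 2*B**2 + 1/52 = 1/52 + 2*B**2)
(-8540 + 15418)*(y(-76) + 20599) - 1*5362 = (-8540 + 15418)*((1/52 + 2*(-76)**2) + 20599) - 1*5362 = 6878*((1/52 + 2*5776) + 20599) - 5362 = 6878*((1/52 + 11552) + 20599) - 5362 = 6878*(600705/52 + 20599) - 5362 = 6878*(1671853/52) - 5362 = 5749502467/26 - 5362 = 5749363055/26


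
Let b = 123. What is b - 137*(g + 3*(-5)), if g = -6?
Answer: 3000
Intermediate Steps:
b - 137*(g + 3*(-5)) = 123 - 137*(-6 + 3*(-5)) = 123 - 137*(-6 - 15) = 123 - 137*(-21) = 123 + 2877 = 3000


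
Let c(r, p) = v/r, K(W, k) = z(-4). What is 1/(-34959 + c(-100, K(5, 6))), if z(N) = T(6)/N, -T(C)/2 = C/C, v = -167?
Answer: -100/3495733 ≈ -2.8606e-5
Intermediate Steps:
T(C) = -2 (T(C) = -2*C/C = -2*1 = -2)
z(N) = -2/N
K(W, k) = ½ (K(W, k) = -2/(-4) = -2*(-¼) = ½)
c(r, p) = -167/r
1/(-34959 + c(-100, K(5, 6))) = 1/(-34959 - 167/(-100)) = 1/(-34959 - 167*(-1/100)) = 1/(-34959 + 167/100) = 1/(-3495733/100) = -100/3495733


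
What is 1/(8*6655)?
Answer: 1/53240 ≈ 1.8783e-5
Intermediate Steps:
1/(8*6655) = 1/53240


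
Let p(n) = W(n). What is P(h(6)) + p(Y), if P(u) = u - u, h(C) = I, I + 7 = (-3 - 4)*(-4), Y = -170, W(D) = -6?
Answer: -6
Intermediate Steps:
p(n) = -6
I = 21 (I = -7 + (-3 - 4)*(-4) = -7 - 7*(-4) = -7 + 28 = 21)
h(C) = 21
P(u) = 0
P(h(6)) + p(Y) = 0 - 6 = -6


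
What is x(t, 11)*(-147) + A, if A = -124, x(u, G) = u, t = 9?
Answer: -1447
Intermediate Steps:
x(t, 11)*(-147) + A = 9*(-147) - 124 = -1323 - 124 = -1447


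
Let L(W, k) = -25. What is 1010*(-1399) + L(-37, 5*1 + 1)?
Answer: -1413015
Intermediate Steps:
1010*(-1399) + L(-37, 5*1 + 1) = 1010*(-1399) - 25 = -1412990 - 25 = -1413015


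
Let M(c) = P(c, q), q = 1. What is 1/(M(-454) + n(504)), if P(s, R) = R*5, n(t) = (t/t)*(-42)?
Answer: -1/37 ≈ -0.027027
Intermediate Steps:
n(t) = -42 (n(t) = 1*(-42) = -42)
P(s, R) = 5*R
M(c) = 5 (M(c) = 5*1 = 5)
1/(M(-454) + n(504)) = 1/(5 - 42) = 1/(-37) = -1/37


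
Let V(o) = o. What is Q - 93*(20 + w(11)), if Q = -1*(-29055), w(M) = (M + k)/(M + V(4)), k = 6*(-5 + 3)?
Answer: 136006/5 ≈ 27201.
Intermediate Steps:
k = -12 (k = 6*(-2) = -12)
w(M) = (-12 + M)/(4 + M) (w(M) = (M - 12)/(M + 4) = (-12 + M)/(4 + M))
Q = 29055
Q - 93*(20 + w(11)) = 29055 - 93*(20 + (-12 + 11)/(4 + 11)) = 29055 - 93*(20 - 1/15) = 29055 - 93*299/15 = 29055 - 1*9269/5 = 29055 - 9269/5 = 136006/5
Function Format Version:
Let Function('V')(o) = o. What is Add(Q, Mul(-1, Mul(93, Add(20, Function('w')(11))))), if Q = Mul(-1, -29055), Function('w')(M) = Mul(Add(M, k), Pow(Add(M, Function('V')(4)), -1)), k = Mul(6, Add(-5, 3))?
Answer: Rational(136006, 5) ≈ 27201.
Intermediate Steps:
k = -12 (k = Mul(6, -2) = -12)
Function('w')(M) = Mul(Pow(Add(4, M), -1), Add(-12, M)) (Function('w')(M) = Mul(Add(M, -12), Pow(Add(M, 4), -1)) = Mul(Add(-12, M), Pow(Add(4, M), -1)) = Mul(Pow(Add(4, M), -1), Add(-12, M)))
Q = 29055
Add(Q, Mul(-1, Mul(93, Add(20, Function('w')(11))))) = Add(29055, Mul(-1, Mul(93, Add(20, Mul(Pow(Add(4, 11), -1), Add(-12, 11)))))) = Add(29055, Mul(-1, Mul(93, Add(20, Mul(Pow(15, -1), -1))))) = Add(29055, Mul(-1, Mul(93, Add(20, Mul(Rational(1, 15), -1))))) = Add(29055, Mul(-1, Mul(93, Add(20, Rational(-1, 15))))) = Add(29055, Mul(-1, Mul(93, Rational(299, 15)))) = Add(29055, Mul(-1, Rational(9269, 5))) = Add(29055, Rational(-9269, 5)) = Rational(136006, 5)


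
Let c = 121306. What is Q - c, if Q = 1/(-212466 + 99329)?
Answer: -13724196923/113137 ≈ -1.2131e+5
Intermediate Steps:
Q = -1/113137 (Q = 1/(-113137) = -1/113137 ≈ -8.8388e-6)
Q - c = -1/113137 - 1*121306 = -1/113137 - 121306 = -13724196923/113137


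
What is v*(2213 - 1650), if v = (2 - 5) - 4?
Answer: -3941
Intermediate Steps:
v = -7 (v = -3 - 4 = -7)
v*(2213 - 1650) = -7*(2213 - 1650) = -7*563 = -3941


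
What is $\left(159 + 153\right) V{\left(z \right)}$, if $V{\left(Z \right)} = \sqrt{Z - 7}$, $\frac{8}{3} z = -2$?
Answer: $156 i \sqrt{31} \approx 868.57 i$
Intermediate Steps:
$z = - \frac{3}{4}$ ($z = \frac{3}{8} \left(-2\right) = - \frac{3}{4} \approx -0.75$)
$V{\left(Z \right)} = \sqrt{-7 + Z}$
$\left(159 + 153\right) V{\left(z \right)} = \left(159 + 153\right) \sqrt{-7 - \frac{3}{4}} = 312 \sqrt{- \frac{31}{4}} = 312 \frac{i \sqrt{31}}{2} = 156 i \sqrt{31}$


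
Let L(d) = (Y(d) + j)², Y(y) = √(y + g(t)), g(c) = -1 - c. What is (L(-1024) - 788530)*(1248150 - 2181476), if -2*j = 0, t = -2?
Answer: 736910343278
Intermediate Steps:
j = 0 (j = -½*0 = 0)
Y(y) = √(1 + y) (Y(y) = √(y + (-1 - 1*(-2))) = √(y + (-1 + 2)) = √(y + 1) = √(1 + y))
L(d) = 1 + d (L(d) = (√(1 + d) + 0)² = (√(1 + d))² = 1 + d)
(L(-1024) - 788530)*(1248150 - 2181476) = ((1 - 1024) - 788530)*(1248150 - 2181476) = (-1023 - 788530)*(-933326) = -789553*(-933326) = 736910343278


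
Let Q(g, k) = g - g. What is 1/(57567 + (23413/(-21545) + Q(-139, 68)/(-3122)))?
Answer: 21545/1240257602 ≈ 1.7371e-5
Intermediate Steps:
Q(g, k) = 0
1/(57567 + (23413/(-21545) + Q(-139, 68)/(-3122))) = 1/(57567 + (23413/(-21545) + 0/(-3122))) = 1/(57567 + (23413*(-1/21545) + 0*(-1/3122))) = 1/(57567 + (-23413/21545 + 0)) = 1/(57567 - 23413/21545) = 1/(1240257602/21545) = 21545/1240257602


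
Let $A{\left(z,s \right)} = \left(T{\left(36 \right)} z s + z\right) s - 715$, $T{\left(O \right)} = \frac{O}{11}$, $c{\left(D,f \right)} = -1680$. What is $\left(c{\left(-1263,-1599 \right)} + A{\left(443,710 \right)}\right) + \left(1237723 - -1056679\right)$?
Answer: $\frac{8068058707}{11} \approx 7.3346 \cdot 10^{8}$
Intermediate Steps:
$T{\left(O \right)} = \frac{O}{11}$ ($T{\left(O \right)} = O \frac{1}{11} = \frac{O}{11}$)
$A{\left(z,s \right)} = -715 + s \left(z + \frac{36 s z}{11}\right)$ ($A{\left(z,s \right)} = \left(\frac{1}{11} \cdot 36 z s + z\right) s - 715 = \left(\frac{36 z}{11} s + z\right) s - 715 = \left(\frac{36 s z}{11} + z\right) s - 715 = \left(z + \frac{36 s z}{11}\right) s - 715 = s \left(z + \frac{36 s z}{11}\right) - 715 = -715 + s \left(z + \frac{36 s z}{11}\right)$)
$\left(c{\left(-1263,-1599 \right)} + A{\left(443,710 \right)}\right) + \left(1237723 - -1056679\right) = \left(-1680 + \left(-715 + 710 \cdot 443 + \frac{36}{11} \cdot 443 \cdot 710^{2}\right)\right) + \left(1237723 - -1056679\right) = \left(-1680 + \left(-715 + 314530 + \frac{36}{11} \cdot 443 \cdot 504100\right)\right) + \left(1237723 + 1056679\right) = \left(-1680 + \left(-715 + 314530 + \frac{8039386800}{11}\right)\right) + 2294402 = \left(-1680 + \frac{8042838765}{11}\right) + 2294402 = \frac{8042820285}{11} + 2294402 = \frac{8068058707}{11}$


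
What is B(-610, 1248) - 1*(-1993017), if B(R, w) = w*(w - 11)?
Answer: 3536793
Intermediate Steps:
B(R, w) = w*(-11 + w)
B(-610, 1248) - 1*(-1993017) = 1248*(-11 + 1248) - 1*(-1993017) = 1248*1237 + 1993017 = 1543776 + 1993017 = 3536793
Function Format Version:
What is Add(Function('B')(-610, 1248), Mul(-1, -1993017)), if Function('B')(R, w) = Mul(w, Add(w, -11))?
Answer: 3536793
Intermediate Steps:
Function('B')(R, w) = Mul(w, Add(-11, w))
Add(Function('B')(-610, 1248), Mul(-1, -1993017)) = Add(Mul(1248, Add(-11, 1248)), Mul(-1, -1993017)) = Add(Mul(1248, 1237), 1993017) = Add(1543776, 1993017) = 3536793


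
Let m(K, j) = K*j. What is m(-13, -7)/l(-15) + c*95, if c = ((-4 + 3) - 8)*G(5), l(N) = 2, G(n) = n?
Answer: -8459/2 ≈ -4229.5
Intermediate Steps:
c = -45 (c = ((-4 + 3) - 8)*5 = (-1 - 8)*5 = -9*5 = -45)
m(-13, -7)/l(-15) + c*95 = -13*(-7)/2 - 45*95 = 91*(½) - 4275 = 91/2 - 4275 = -8459/2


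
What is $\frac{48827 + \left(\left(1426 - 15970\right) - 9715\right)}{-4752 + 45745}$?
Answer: $\frac{24568}{40993} \approx 0.59932$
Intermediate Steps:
$\frac{48827 + \left(\left(1426 - 15970\right) - 9715\right)}{-4752 + 45745} = \frac{48827 - 24259}{40993} = \left(48827 - 24259\right) \frac{1}{40993} = 24568 \cdot \frac{1}{40993} = \frac{24568}{40993}$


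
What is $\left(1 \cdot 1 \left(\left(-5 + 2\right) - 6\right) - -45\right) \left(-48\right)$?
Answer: $-1728$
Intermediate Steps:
$\left(1 \cdot 1 \left(\left(-5 + 2\right) - 6\right) - -45\right) \left(-48\right) = \left(1 \left(-3 - 6\right) + 45\right) \left(-48\right) = \left(1 \left(-9\right) + 45\right) \left(-48\right) = \left(-9 + 45\right) \left(-48\right) = 36 \left(-48\right) = -1728$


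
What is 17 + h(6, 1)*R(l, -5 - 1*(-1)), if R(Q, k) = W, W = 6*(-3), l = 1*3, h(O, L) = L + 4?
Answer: -73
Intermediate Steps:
h(O, L) = 4 + L
l = 3
W = -18
R(Q, k) = -18
17 + h(6, 1)*R(l, -5 - 1*(-1)) = 17 + (4 + 1)*(-18) = 17 + 5*(-18) = 17 - 90 = -73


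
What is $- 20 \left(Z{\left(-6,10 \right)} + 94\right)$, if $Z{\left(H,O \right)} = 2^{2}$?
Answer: $-1960$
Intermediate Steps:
$Z{\left(H,O \right)} = 4$
$- 20 \left(Z{\left(-6,10 \right)} + 94\right) = - 20 \left(4 + 94\right) = \left(-20\right) 98 = -1960$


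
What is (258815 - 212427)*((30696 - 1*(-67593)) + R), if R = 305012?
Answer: 18708326788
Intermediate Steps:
(258815 - 212427)*((30696 - 1*(-67593)) + R) = (258815 - 212427)*((30696 - 1*(-67593)) + 305012) = 46388*((30696 + 67593) + 305012) = 46388*(98289 + 305012) = 46388*403301 = 18708326788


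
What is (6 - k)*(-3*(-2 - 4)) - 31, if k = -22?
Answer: 473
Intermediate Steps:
(6 - k)*(-3*(-2 - 4)) - 31 = (6 - 1*(-22))*(-3*(-2 - 4)) - 31 = (6 + 22)*(-3*(-6)) - 31 = 28*18 - 31 = 504 - 31 = 473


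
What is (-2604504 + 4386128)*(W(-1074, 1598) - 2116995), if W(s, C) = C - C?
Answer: -3771689099880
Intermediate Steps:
W(s, C) = 0
(-2604504 + 4386128)*(W(-1074, 1598) - 2116995) = (-2604504 + 4386128)*(0 - 2116995) = 1781624*(-2116995) = -3771689099880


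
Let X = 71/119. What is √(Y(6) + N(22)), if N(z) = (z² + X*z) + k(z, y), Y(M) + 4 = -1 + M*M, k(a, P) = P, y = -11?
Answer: √7323022/119 ≈ 22.740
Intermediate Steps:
X = 71/119 (X = 71*(1/119) = 71/119 ≈ 0.59664)
Y(M) = -5 + M² (Y(M) = -4 + (-1 + M*M) = -4 + (-1 + M²) = -5 + M²)
N(z) = -11 + z² + 71*z/119 (N(z) = (z² + 71*z/119) - 11 = -11 + z² + 71*z/119)
√(Y(6) + N(22)) = √((-5 + 6²) + (-11 + 22² + (71/119)*22)) = √((-5 + 36) + (-11 + 484 + 1562/119)) = √(31 + 57849/119) = √(61538/119) = √7323022/119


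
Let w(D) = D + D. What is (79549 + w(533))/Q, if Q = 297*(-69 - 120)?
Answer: -80615/56133 ≈ -1.4361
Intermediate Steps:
w(D) = 2*D
Q = -56133 (Q = 297*(-189) = -56133)
(79549 + w(533))/Q = (79549 + 2*533)/(-56133) = (79549 + 1066)*(-1/56133) = 80615*(-1/56133) = -80615/56133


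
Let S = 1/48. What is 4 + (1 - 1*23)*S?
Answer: 85/24 ≈ 3.5417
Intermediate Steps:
S = 1/48 ≈ 0.020833
4 + (1 - 1*23)*S = 4 + (1 - 1*23)*(1/48) = 4 + (1 - 23)*(1/48) = 4 - 22*1/48 = 4 - 11/24 = 85/24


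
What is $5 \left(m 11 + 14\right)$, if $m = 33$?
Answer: $1885$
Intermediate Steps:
$5 \left(m 11 + 14\right) = 5 \left(33 \cdot 11 + 14\right) = 5 \left(363 + 14\right) = 5 \cdot 377 = 1885$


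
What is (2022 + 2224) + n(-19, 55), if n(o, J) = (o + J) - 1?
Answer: 4281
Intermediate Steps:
n(o, J) = -1 + J + o (n(o, J) = (J + o) - 1 = -1 + J + o)
(2022 + 2224) + n(-19, 55) = (2022 + 2224) + (-1 + 55 - 19) = 4246 + 35 = 4281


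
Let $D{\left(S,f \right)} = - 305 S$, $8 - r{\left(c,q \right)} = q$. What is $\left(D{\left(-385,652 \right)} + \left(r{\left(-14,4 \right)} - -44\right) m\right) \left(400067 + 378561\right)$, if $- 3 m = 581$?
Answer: $84192267012$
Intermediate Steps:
$r{\left(c,q \right)} = 8 - q$
$m = - \frac{581}{3}$ ($m = \left(- \frac{1}{3}\right) 581 = - \frac{581}{3} \approx -193.67$)
$\left(D{\left(-385,652 \right)} + \left(r{\left(-14,4 \right)} - -44\right) m\right) \left(400067 + 378561\right) = \left(\left(-305\right) \left(-385\right) + \left(\left(8 - 4\right) - -44\right) \left(- \frac{581}{3}\right)\right) \left(400067 + 378561\right) = \left(117425 + \left(\left(8 - 4\right) + 44\right) \left(- \frac{581}{3}\right)\right) 778628 = \left(117425 + \left(4 + 44\right) \left(- \frac{581}{3}\right)\right) 778628 = \left(117425 + 48 \left(- \frac{581}{3}\right)\right) 778628 = \left(117425 - 9296\right) 778628 = 108129 \cdot 778628 = 84192267012$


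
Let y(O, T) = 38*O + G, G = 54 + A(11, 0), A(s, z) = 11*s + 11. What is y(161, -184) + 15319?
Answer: 21623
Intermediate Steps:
A(s, z) = 11 + 11*s
G = 186 (G = 54 + (11 + 11*11) = 54 + (11 + 121) = 54 + 132 = 186)
y(O, T) = 186 + 38*O (y(O, T) = 38*O + 186 = 186 + 38*O)
y(161, -184) + 15319 = (186 + 38*161) + 15319 = (186 + 6118) + 15319 = 6304 + 15319 = 21623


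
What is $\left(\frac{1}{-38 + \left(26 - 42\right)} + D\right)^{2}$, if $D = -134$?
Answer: $\frac{52374169}{2916} \approx 17961.0$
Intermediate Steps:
$\left(\frac{1}{-38 + \left(26 - 42\right)} + D\right)^{2} = \left(\frac{1}{-38 + \left(26 - 42\right)} - 134\right)^{2} = \left(\frac{1}{-38 - 16} - 134\right)^{2} = \left(\frac{1}{-54} - 134\right)^{2} = \left(- \frac{1}{54} - 134\right)^{2} = \left(- \frac{7237}{54}\right)^{2} = \frac{52374169}{2916}$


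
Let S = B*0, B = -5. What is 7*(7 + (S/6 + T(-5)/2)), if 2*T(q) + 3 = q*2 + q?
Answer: 35/2 ≈ 17.500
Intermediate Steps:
T(q) = -3/2 + 3*q/2 (T(q) = -3/2 + (q*2 + q)/2 = -3/2 + (2*q + q)/2 = -3/2 + (3*q)/2 = -3/2 + 3*q/2)
S = 0 (S = -5*0 = 0)
7*(7 + (S/6 + T(-5)/2)) = 7*(7 + (0/6 + (-3/2 + (3/2)*(-5))/2)) = 7*(7 + (0*(⅙) + (-3/2 - 15/2)*(½))) = 7*(7 + (0 - 9*½)) = 7*(7 + (0 - 9/2)) = 7*(7 - 9/2) = 7*(5/2) = 35/2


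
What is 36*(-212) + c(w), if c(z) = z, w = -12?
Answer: -7644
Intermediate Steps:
36*(-212) + c(w) = 36*(-212) - 12 = -7632 - 12 = -7644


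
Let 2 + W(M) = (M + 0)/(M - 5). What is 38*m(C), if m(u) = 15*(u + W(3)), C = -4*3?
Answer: -8835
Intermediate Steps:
C = -12
W(M) = -2 + M/(-5 + M) (W(M) = -2 + (M + 0)/(M - 5) = -2 + M/(-5 + M))
m(u) = -105/2 + 15*u (m(u) = 15*(u + (10 - 1*3)/(-5 + 3)) = 15*(u + (10 - 3)/(-2)) = 15*(u - ½*7) = 15*(u - 7/2) = 15*(-7/2 + u) = -105/2 + 15*u)
38*m(C) = 38*(-105/2 + 15*(-12)) = 38*(-105/2 - 180) = 38*(-465/2) = -8835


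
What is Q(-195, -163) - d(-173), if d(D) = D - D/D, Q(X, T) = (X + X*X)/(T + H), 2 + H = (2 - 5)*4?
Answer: -2344/59 ≈ -39.729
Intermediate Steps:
H = -14 (H = -2 + (2 - 5)*4 = -2 - 3*4 = -2 - 12 = -14)
Q(X, T) = (X + X²)/(-14 + T) (Q(X, T) = (X + X*X)/(T - 14) = (X + X²)/(-14 + T))
d(D) = -1 + D (d(D) = D - 1*1 = D - 1 = -1 + D)
Q(-195, -163) - d(-173) = -195*(1 - 195)/(-14 - 163) - (-1 - 173) = -195*(-194)/(-177) - 1*(-174) = -195*(-1/177)*(-194) + 174 = -12610/59 + 174 = -2344/59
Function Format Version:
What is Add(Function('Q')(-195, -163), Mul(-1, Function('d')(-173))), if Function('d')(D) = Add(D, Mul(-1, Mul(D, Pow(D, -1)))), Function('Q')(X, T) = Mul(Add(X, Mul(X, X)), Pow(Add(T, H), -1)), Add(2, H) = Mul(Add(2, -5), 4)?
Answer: Rational(-2344, 59) ≈ -39.729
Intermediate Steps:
H = -14 (H = Add(-2, Mul(Add(2, -5), 4)) = Add(-2, Mul(-3, 4)) = Add(-2, -12) = -14)
Function('Q')(X, T) = Mul(Pow(Add(-14, T), -1), Add(X, Pow(X, 2))) (Function('Q')(X, T) = Mul(Add(X, Mul(X, X)), Pow(Add(T, -14), -1)) = Mul(Add(X, Pow(X, 2)), Pow(Add(-14, T), -1)) = Mul(Pow(Add(-14, T), -1), Add(X, Pow(X, 2))))
Function('d')(D) = Add(-1, D) (Function('d')(D) = Add(D, Mul(-1, 1)) = Add(D, -1) = Add(-1, D))
Add(Function('Q')(-195, -163), Mul(-1, Function('d')(-173))) = Add(Mul(-195, Pow(Add(-14, -163), -1), Add(1, -195)), Mul(-1, Add(-1, -173))) = Add(Mul(-195, Pow(-177, -1), -194), Mul(-1, -174)) = Add(Mul(-195, Rational(-1, 177), -194), 174) = Add(Rational(-12610, 59), 174) = Rational(-2344, 59)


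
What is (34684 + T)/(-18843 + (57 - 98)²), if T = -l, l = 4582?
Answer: -15051/8581 ≈ -1.7540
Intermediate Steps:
T = -4582 (T = -1*4582 = -4582)
(34684 + T)/(-18843 + (57 - 98)²) = (34684 - 4582)/(-18843 + (57 - 98)²) = 30102/(-18843 + (-41)²) = 30102/(-18843 + 1681) = 30102/(-17162) = 30102*(-1/17162) = -15051/8581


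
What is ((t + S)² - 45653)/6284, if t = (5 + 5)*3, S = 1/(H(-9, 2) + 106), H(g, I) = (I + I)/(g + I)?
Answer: -24374142923/3422542896 ≈ -7.1216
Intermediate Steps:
H(g, I) = 2*I/(I + g) (H(g, I) = (2*I)/(I + g) = 2*I/(I + g))
S = 7/738 (S = 1/(2*2/(2 - 9) + 106) = 1/(2*2/(-7) + 106) = 1/(2*2*(-⅐) + 106) = 1/(-4/7 + 106) = 1/(738/7) = 7/738 ≈ 0.0094851)
t = 30 (t = 10*3 = 30)
((t + S)² - 45653)/6284 = ((30 + 7/738)² - 45653)/6284 = ((22147/738)² - 45653)*(1/6284) = (490489609/544644 - 45653)*(1/6284) = -24374142923/544644*1/6284 = -24374142923/3422542896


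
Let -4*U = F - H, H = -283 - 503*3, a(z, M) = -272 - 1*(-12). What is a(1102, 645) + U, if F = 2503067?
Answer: -2505899/4 ≈ -6.2648e+5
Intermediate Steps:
a(z, M) = -260 (a(z, M) = -272 + 12 = -260)
H = -1792 (H = -283 - 1509 = -1792)
U = -2504859/4 (U = -(2503067 - 1*(-1792))/4 = -(2503067 + 1792)/4 = -1/4*2504859 = -2504859/4 ≈ -6.2622e+5)
a(1102, 645) + U = -260 - 2504859/4 = -2505899/4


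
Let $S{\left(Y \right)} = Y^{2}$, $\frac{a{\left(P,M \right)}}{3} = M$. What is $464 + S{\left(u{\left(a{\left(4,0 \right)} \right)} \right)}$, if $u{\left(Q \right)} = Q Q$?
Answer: $464$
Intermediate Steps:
$a{\left(P,M \right)} = 3 M$
$u{\left(Q \right)} = Q^{2}$
$464 + S{\left(u{\left(a{\left(4,0 \right)} \right)} \right)} = 464 + \left(\left(3 \cdot 0\right)^{2}\right)^{2} = 464 + \left(0^{2}\right)^{2} = 464 + 0^{2} = 464 + 0 = 464$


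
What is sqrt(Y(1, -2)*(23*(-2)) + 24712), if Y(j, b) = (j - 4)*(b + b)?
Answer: 4*sqrt(1510) ≈ 155.43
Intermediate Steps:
Y(j, b) = 2*b*(-4 + j) (Y(j, b) = (-4 + j)*(2*b) = 2*b*(-4 + j))
sqrt(Y(1, -2)*(23*(-2)) + 24712) = sqrt((2*(-2)*(-4 + 1))*(23*(-2)) + 24712) = sqrt((2*(-2)*(-3))*(-46) + 24712) = sqrt(12*(-46) + 24712) = sqrt(-552 + 24712) = sqrt(24160) = 4*sqrt(1510)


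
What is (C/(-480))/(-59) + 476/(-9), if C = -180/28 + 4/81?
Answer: -849263777/16057440 ≈ -52.889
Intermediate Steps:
C = -3617/567 (C = -180*1/28 + 4*(1/81) = -45/7 + 4/81 = -3617/567 ≈ -6.3792)
(C/(-480))/(-59) + 476/(-9) = -3617/567/(-480)/(-59) + 476/(-9) = -3617/567*(-1/480)*(-1/59) + 476*(-⅑) = (3617/272160)*(-1/59) - 476/9 = -3617/16057440 - 476/9 = -849263777/16057440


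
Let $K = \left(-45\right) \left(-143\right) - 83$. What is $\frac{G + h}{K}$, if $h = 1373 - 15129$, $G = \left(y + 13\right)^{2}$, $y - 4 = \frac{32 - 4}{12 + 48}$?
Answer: $- \frac{378307}{178650} \approx -2.1176$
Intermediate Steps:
$y = \frac{67}{15}$ ($y = 4 + \frac{32 - 4}{12 + 48} = 4 + \frac{28}{60} = 4 + 28 \cdot \frac{1}{60} = 4 + \frac{7}{15} = \frac{67}{15} \approx 4.4667$)
$G = \frac{68644}{225}$ ($G = \left(\frac{67}{15} + 13\right)^{2} = \left(\frac{262}{15}\right)^{2} = \frac{68644}{225} \approx 305.08$)
$h = -13756$ ($h = 1373 - 15129 = -13756$)
$K = 6352$ ($K = 6435 - 83 = 6352$)
$\frac{G + h}{K} = \frac{\frac{68644}{225} - 13756}{6352} = \left(- \frac{3026456}{225}\right) \frac{1}{6352} = - \frac{378307}{178650}$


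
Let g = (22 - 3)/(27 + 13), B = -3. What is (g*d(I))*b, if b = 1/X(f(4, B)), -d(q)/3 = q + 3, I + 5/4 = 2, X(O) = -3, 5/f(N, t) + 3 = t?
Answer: 57/32 ≈ 1.7813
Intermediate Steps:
f(N, t) = 5/(-3 + t)
g = 19/40 ≈ 0.47500
I = ¾ (I = -5/4 + 2 = ¾ ≈ 0.75000)
d(q) = -9 - 3*q (d(q) = -3*(q + 3) = -3*(3 + q) = -9 - 3*q)
b = -⅓ (b = 1/(-3) = -⅓ ≈ -0.33333)
(g*d(I))*b = (19*(-9 - 3*¾)/40)*(-⅓) = (19*(-9 - 9/4)/40)*(-⅓) = ((19/40)*(-45/4))*(-⅓) = -171/32*(-⅓) = 57/32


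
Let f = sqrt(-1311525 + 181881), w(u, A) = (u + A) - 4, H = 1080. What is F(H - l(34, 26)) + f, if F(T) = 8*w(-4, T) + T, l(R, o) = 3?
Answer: 9629 + 6*I*sqrt(31379) ≈ 9629.0 + 1062.8*I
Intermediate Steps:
w(u, A) = -4 + A + u (w(u, A) = (A + u) - 4 = -4 + A + u)
F(T) = -64 + 9*T (F(T) = 8*(-4 + T - 4) + T = 8*(-8 + T) + T = (-64 + 8*T) + T = -64 + 9*T)
f = 6*I*sqrt(31379) (f = sqrt(-1129644) = 6*I*sqrt(31379) ≈ 1062.8*I)
F(H - l(34, 26)) + f = (-64 + 9*(1080 - 1*3)) + 6*I*sqrt(31379) = (-64 + 9*(1080 - 3)) + 6*I*sqrt(31379) = (-64 + 9*1077) + 6*I*sqrt(31379) = (-64 + 9693) + 6*I*sqrt(31379) = 9629 + 6*I*sqrt(31379)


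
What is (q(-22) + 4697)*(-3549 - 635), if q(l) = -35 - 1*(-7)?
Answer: -19535096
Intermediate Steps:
q(l) = -28 (q(l) = -35 + 7 = -28)
(q(-22) + 4697)*(-3549 - 635) = (-28 + 4697)*(-3549 - 635) = 4669*(-4184) = -19535096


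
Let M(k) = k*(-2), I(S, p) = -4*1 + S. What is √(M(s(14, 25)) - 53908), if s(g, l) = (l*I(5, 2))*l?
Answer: I*√55158 ≈ 234.86*I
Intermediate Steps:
I(S, p) = -4 + S
s(g, l) = l² (s(g, l) = (l*(-4 + 5))*l = (l*1)*l = l*l = l²)
M(k) = -2*k
√(M(s(14, 25)) - 53908) = √(-2*25² - 53908) = √(-2*625 - 53908) = √(-1250 - 53908) = √(-55158) = I*√55158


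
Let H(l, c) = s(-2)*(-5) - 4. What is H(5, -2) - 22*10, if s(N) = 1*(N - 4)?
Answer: -194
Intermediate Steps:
s(N) = -4 + N (s(N) = 1*(-4 + N) = -4 + N)
H(l, c) = 26 (H(l, c) = (-4 - 2)*(-5) - 4 = -6*(-5) - 4 = 30 - 4 = 26)
H(5, -2) - 22*10 = 26 - 22*10 = 26 - 220 = -194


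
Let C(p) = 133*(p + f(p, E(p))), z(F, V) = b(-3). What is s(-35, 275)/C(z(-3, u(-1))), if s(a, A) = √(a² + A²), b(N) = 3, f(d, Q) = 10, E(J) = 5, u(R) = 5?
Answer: 5*√3074/1729 ≈ 0.16033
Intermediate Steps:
z(F, V) = 3
C(p) = 1330 + 133*p (C(p) = 133*(p + 10) = 133*(10 + p) = 1330 + 133*p)
s(a, A) = √(A² + a²)
s(-35, 275)/C(z(-3, u(-1))) = √(275² + (-35)²)/(1330 + 133*3) = √(75625 + 1225)/(1330 + 399) = √76850/1729 = (5*√3074)*(1/1729) = 5*√3074/1729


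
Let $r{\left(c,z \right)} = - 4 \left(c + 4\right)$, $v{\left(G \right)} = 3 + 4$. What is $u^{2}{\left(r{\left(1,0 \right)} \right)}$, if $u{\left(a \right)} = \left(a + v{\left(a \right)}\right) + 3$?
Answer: $100$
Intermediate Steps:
$v{\left(G \right)} = 7$
$r{\left(c,z \right)} = -16 - 4 c$ ($r{\left(c,z \right)} = - 4 \left(4 + c\right) = -16 - 4 c$)
$u{\left(a \right)} = 10 + a$ ($u{\left(a \right)} = \left(a + 7\right) + 3 = \left(7 + a\right) + 3 = 10 + a$)
$u^{2}{\left(r{\left(1,0 \right)} \right)} = \left(10 - 20\right)^{2} = \left(-10\right)^{2} = 100$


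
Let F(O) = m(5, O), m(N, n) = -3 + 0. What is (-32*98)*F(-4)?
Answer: 9408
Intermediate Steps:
m(N, n) = -3
F(O) = -3
(-32*98)*F(-4) = -32*98*(-3) = -3136*(-3) = 9408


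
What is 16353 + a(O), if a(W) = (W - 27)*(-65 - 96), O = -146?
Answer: 44206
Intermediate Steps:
a(W) = 4347 - 161*W (a(W) = (-27 + W)*(-161) = 4347 - 161*W)
16353 + a(O) = 16353 + (4347 - 161*(-146)) = 16353 + (4347 + 23506) = 16353 + 27853 = 44206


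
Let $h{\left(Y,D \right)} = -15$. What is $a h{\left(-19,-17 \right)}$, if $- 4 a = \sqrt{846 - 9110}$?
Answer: $\frac{15 i \sqrt{2066}}{2} \approx 340.9 i$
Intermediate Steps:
$a = - \frac{i \sqrt{2066}}{2}$ ($a = - \frac{\sqrt{846 - 9110}}{4} = - \frac{\sqrt{-8264}}{4} = - \frac{2 i \sqrt{2066}}{4} = - \frac{i \sqrt{2066}}{2} \approx - 22.727 i$)
$a h{\left(-19,-17 \right)} = - \frac{i \sqrt{2066}}{2} \left(-15\right) = \frac{15 i \sqrt{2066}}{2}$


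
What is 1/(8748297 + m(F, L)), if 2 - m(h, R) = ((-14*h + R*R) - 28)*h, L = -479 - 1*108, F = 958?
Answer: -1/308473283 ≈ -3.2418e-9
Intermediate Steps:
L = -587 (L = -479 - 108 = -587)
m(h, R) = 2 - h*(-28 + R² - 14*h) (m(h, R) = 2 - ((-14*h + R*R) - 28)*h = 2 - ((-14*h + R²) - 28)*h = 2 - ((R² - 14*h) - 28)*h = 2 - (-28 + R² - 14*h)*h = 2 - h*(-28 + R² - 14*h))
1/(8748297 + m(F, L)) = 1/(8748297 + (2 + 14*958² + 28*958 - 1*958*(-587)²)) = 1/(8748297 + (2 + 14*917764 + 26824 - 1*958*344569)) = 1/(8748297 + (2 + 12848696 + 26824 - 330097102)) = 1/(8748297 - 317221580) = 1/(-308473283) = -1/308473283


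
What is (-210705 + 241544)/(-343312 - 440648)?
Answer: -30839/783960 ≈ -0.039337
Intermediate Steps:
(-210705 + 241544)/(-343312 - 440648) = 30839/(-783960) = 30839*(-1/783960) = -30839/783960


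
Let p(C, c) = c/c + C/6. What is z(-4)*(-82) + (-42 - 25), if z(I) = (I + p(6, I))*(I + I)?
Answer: -1379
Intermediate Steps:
p(C, c) = 1 + C/6 (p(C, c) = 1 + C*(1/6) = 1 + C/6)
z(I) = 2*I*(2 + I) (z(I) = (I + (1 + (1/6)*6))*(I + I) = (I + (1 + 1))*(2*I) = (I + 2)*(2*I) = (2 + I)*(2*I) = 2*I*(2 + I))
z(-4)*(-82) + (-42 - 25) = (2*(-4)*(2 - 4))*(-82) + (-42 - 25) = (2*(-4)*(-2))*(-82) - 67 = 16*(-82) - 67 = -1312 - 67 = -1379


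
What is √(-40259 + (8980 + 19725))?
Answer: I*√11554 ≈ 107.49*I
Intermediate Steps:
√(-40259 + (8980 + 19725)) = √(-40259 + 28705) = √(-11554) = I*√11554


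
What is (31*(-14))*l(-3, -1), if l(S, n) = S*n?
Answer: -1302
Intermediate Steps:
(31*(-14))*l(-3, -1) = (31*(-14))*(-3*(-1)) = -434*3 = -1302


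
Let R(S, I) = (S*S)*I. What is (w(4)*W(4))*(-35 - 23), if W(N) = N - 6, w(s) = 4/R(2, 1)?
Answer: 116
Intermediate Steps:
R(S, I) = I*S² (R(S, I) = S²*I = I*S²)
w(s) = 1 (w(s) = 4/((1*2²)) = 4/((1*4)) = 4/4 = 4*(¼) = 1)
W(N) = -6 + N
(w(4)*W(4))*(-35 - 23) = (1*(-6 + 4))*(-35 - 23) = (1*(-2))*(-58) = -2*(-58) = 116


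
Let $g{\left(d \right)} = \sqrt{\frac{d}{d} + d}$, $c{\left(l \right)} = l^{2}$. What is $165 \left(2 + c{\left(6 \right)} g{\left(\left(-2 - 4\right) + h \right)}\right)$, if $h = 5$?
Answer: $330$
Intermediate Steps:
$g{\left(d \right)} = \sqrt{1 + d}$
$165 \left(2 + c{\left(6 \right)} g{\left(\left(-2 - 4\right) + h \right)}\right) = 165 \left(2 + 6^{2} \sqrt{1 + \left(\left(-2 - 4\right) + 5\right)}\right) = 165 \left(2 + 36 \sqrt{1 + \left(-6 + 5\right)}\right) = 165 \left(2 + 36 \sqrt{1 - 1}\right) = 165 \left(2 + 36 \sqrt{0}\right) = 165 \left(2 + 36 \cdot 0\right) = 165 \left(2 + 0\right) = 165 \cdot 2 = 330$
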